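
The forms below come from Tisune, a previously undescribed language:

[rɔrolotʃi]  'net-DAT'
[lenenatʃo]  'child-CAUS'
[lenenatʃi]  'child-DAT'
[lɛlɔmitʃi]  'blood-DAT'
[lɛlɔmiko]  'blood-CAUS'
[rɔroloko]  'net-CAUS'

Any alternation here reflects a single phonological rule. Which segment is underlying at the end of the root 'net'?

The stem for 'net' ends in [k] in [rɔroloko] but [tʃ] in [rɔrolotʃi].
But 'child' keeps [tʃ] in both environments ([lenenatʃo], [lenenatʃi]), so there is no rule changing /tʃ/ to [k] before the CAUS suffix.
So /k/ is underlying, and a rule of palatalization before a front vowel — /k/ becomes palato-alveolar [tʃ] before a front vowel — gives [tʃ].

/k/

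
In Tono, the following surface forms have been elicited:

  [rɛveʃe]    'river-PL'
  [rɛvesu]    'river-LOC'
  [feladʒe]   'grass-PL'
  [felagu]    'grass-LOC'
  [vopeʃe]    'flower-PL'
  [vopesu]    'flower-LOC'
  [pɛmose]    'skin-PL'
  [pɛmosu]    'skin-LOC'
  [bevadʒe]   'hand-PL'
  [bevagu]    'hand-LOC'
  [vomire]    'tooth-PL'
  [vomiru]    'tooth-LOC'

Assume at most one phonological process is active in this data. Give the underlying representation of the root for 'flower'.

The stem for 'flower' ends in [ʃ] in [vopeʃe] but [s] in [vopesu].
The stem 'skin' ([pɛmose], [pɛmosu]) shows [s] unchanged in both environments, so [s] cannot be basic with [ʃ] derived before the PL suffix.
The underlying segment must be /ʃ/; palato-alveolar /dʒ/ and /ʃ/ become [g] and [s] when no front vowel follows, yielding [s] there.
The underlying form of 'flower' is therefore /vopeʃ/.

/vopeʃ/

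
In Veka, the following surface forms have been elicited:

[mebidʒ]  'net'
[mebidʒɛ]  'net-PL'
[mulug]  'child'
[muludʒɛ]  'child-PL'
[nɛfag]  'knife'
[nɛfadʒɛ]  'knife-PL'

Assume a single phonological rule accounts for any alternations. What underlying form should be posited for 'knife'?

In [nɛfag] and [nɛfadʒɛ] the final segment of 'knife' alternates: [g] ~ [dʒ].
The stem 'net' ([mebidʒ], [mebidʒɛ]) shows [dʒ] unchanged in both environments, so [dʒ] cannot be basic with [g] derived in isolation.
Therefore /g/ is basic and [dʒ] is derived by palatalization before a front vowel (/g/ becomes palato-alveolar [dʒ] before a front vowel).
So 'knife' = /nɛfag/.

/nɛfag/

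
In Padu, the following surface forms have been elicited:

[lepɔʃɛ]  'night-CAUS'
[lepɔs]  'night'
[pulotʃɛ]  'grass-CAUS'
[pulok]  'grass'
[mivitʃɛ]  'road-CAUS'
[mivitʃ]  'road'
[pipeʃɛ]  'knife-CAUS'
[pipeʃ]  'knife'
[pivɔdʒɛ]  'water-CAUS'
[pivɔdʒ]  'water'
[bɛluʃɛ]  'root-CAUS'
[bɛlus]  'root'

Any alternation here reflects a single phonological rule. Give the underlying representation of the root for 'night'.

'night' shows [ʃ] ~ [s] at the end of the stem ([lepɔʃɛ] vs [lepɔs]).
Compare 'knife', with invariant [ʃ] in [pipeʃɛ] and [pipeʃ]: an analysis with underlying /ʃ/ and a rule producing [s] in isolation would wrongly predict alternation here too.
Therefore /s/ is basic and [ʃ] is derived by palatalization before a front vowel (/k/ and /s/ become palato-alveolar [tʃ] and [ʃ] before a front vowel).
Hence 'night' is /lepɔs/ underlyingly.

/lepɔs/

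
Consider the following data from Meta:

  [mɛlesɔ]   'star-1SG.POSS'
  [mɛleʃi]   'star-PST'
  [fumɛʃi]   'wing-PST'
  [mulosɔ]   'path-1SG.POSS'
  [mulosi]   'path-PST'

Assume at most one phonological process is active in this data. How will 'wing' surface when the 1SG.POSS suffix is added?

'star' shows [s] ~ [ʃ] at the end of the stem ([mɛlesɔ] vs [mɛleʃi]).
But 'path' keeps [s] in both environments ([mulosɔ], [mulosi]), so there is no rule changing /s/ to [ʃ] before the PST suffix.
The alternation reflects depalatalization: palato-alveolar /ʃ/ becomes [s] when no front vowel follows. /ʃ/ is underlying.
From [fumɛʃi] the stem 'wing' is /fumɛʃ/; when no front vowel follows this yields [fumɛsɔ].

[fumɛsɔ]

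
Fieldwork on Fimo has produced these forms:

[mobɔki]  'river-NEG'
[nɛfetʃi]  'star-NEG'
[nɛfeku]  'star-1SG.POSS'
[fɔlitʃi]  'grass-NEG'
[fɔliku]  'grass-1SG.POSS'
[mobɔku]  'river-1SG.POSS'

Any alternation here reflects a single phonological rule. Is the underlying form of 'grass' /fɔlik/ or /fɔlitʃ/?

/fɔlitʃ/

The root 'grass' surfaces as [fɔlitʃi] and [fɔliku], with a stem-final [tʃ] ~ [k] alternation.
But 'river' keeps [k] in both environments ([mobɔki], [mobɔku]), so there is no rule changing /k/ to [tʃ] before the NEG suffix.
The underlying segment must be /tʃ/; palato-alveolar /tʃ/ becomes [k] when no front vowel follows, yielding [k] there.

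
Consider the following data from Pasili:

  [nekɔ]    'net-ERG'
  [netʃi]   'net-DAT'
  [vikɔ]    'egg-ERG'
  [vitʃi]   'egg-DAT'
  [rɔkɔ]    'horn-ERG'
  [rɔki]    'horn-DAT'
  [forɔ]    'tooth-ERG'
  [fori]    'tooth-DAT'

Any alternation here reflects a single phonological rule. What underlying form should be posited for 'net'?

In [nekɔ] and [netʃi] the final segment of 'net' alternates: [k] ~ [tʃ].
Compare 'horn', with invariant [k] in [rɔkɔ] and [rɔki]: an analysis with underlying /k/ and a rule producing [tʃ] before the DAT suffix would wrongly predict alternation here too.
The alternation reflects depalatalization: palato-alveolar /tʃ/ becomes [k] when no front vowel follows. /tʃ/ is underlying.

/netʃ/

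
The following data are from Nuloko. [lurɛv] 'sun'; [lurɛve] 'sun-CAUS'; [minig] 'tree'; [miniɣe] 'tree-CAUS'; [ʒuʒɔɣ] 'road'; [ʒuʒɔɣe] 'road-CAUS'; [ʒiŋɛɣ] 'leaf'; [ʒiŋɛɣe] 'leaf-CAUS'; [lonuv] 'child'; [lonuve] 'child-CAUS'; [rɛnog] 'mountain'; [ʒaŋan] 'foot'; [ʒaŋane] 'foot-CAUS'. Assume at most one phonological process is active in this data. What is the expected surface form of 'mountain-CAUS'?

[rɛnoɣe]

The stem for 'tree' ends in [g] in [minig] but [ɣ] in [miniɣe].
If /ɣ/ were underlying and a rule turned it into [g] in isolation, 'road' would also alternate; but it has [ɣ] in both [ʒuʒɔɣ] and [ʒuʒɔɣe].
The underlying segment must be /g/; voiced stops become fricatives between vowels, yielding [ɣ] there.
The one attested form of 'mountain', [rɛnog], shows underlying /rɛnog/. Applying the same rule between vowels gives [rɛnoɣe].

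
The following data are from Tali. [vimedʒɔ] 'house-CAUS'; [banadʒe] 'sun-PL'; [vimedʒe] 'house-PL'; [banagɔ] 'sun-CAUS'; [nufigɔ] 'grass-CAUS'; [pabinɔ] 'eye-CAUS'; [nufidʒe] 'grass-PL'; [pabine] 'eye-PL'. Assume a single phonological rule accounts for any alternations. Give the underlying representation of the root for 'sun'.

/banag/

The stem for 'sun' ends in [g] in [banagɔ] but [dʒ] in [banadʒe].
Compare 'house', with invariant [dʒ] in [vimedʒɔ] and [vimedʒe]: an analysis with underlying /dʒ/ and a rule producing [g] before the CAUS suffix would wrongly predict alternation here too.
Therefore /g/ is basic and [dʒ] is derived by palatalization before a front vowel (/g/ becomes palato-alveolar [dʒ] before a front vowel).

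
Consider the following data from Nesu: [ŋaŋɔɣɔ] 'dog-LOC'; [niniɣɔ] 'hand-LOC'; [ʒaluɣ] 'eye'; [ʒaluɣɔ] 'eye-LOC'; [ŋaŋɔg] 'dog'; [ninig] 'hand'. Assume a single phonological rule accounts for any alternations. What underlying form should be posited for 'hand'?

/ninig/

'hand' shows [g] ~ [ɣ] at the end of the stem ([ninig] vs [niniɣɔ]).
But 'eye' keeps [ɣ] in both environments ([ʒaluɣ], [ʒaluɣɔ]), so there is no rule changing /ɣ/ to [g] in isolation.
So /g/ is underlying, and a rule of intervocalic spirantization — voiced stops become fricatives between vowels — gives [ɣ].
So 'hand' = /ninig/.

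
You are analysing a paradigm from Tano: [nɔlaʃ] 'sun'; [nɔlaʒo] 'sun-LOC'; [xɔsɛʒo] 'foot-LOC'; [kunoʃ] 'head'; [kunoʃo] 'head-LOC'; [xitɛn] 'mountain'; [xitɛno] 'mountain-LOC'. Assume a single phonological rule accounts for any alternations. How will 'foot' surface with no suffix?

[xɔsɛʃ]

The root 'sun' surfaces as [nɔlaʃ] and [nɔlaʒo], with a stem-final [ʃ] ~ [ʒ] alternation.
But 'head' keeps [ʃ] in both environments ([kunoʃ], [kunoʃo]), so there is no rule changing /ʃ/ to [ʒ] before the LOC suffix.
Therefore /ʒ/ is basic and [ʃ] is derived by word-final obstruent devoicing (voiced obstruents become voiceless word-finally).
From [xɔsɛʒo] the stem 'foot' is /xɔsɛʒ/; word-finally this yields [xɔsɛʃ].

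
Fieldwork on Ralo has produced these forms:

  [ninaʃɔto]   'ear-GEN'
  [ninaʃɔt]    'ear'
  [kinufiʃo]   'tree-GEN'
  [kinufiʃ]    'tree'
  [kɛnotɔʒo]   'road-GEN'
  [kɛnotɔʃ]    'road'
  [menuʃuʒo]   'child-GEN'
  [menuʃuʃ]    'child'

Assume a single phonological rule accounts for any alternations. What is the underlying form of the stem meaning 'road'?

/kɛnotɔʒ/

In [kɛnotɔʒo] and [kɛnotɔʃ] the final segment of 'road' alternates: [ʒ] ~ [ʃ].
But 'tree' keeps [ʃ] in both environments ([kinufiʃo], [kinufiʃ]), so there is no rule changing /ʃ/ to [ʒ] before the GEN suffix.
Therefore /ʒ/ is basic and [ʃ] is derived by word-final obstruent devoicing (voiced obstruents become voiceless word-finally).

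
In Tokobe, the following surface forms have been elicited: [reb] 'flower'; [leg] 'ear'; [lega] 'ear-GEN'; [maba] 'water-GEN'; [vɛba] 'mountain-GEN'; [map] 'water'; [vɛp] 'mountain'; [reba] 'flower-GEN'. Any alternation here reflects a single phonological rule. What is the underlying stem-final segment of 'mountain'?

In [vɛp] and [vɛba] the final segment of 'mountain' alternates: [p] ~ [b].
But 'flower' keeps [b] in both environments ([reb], [reba]), so there is no rule changing /b/ to [p] in isolation.
So /p/ is underlying, and a rule of intervocalic voicing — voiceless stops become voiced between vowels — gives [b].

/p/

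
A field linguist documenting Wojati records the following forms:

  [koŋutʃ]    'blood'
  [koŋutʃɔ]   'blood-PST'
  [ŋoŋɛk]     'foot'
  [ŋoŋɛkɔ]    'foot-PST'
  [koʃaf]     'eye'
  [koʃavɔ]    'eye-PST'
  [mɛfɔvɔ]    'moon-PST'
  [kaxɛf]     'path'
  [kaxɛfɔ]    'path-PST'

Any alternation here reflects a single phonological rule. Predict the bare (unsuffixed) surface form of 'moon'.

[mɛfɔf]

In [koʃaf] and [koʃavɔ] the final segment of 'eye' alternates: [f] ~ [v].
Compare 'path', with invariant [f] in [kaxɛf] and [kaxɛfɔ]: an analysis with underlying /f/ and a rule producing [v] before the PST suffix would wrongly predict alternation here too.
The underlying segment must be /v/; voiced obstruents become voiceless word-finally, yielding [f] there.
From [mɛfɔvɔ] the stem 'moon' is /mɛfɔv/; word-finally this yields [mɛfɔf].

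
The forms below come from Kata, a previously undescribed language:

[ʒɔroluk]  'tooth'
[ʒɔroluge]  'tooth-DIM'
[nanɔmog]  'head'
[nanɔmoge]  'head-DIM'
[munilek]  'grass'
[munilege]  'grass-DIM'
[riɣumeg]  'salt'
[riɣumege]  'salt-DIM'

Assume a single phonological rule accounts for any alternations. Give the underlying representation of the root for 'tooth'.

/ʒɔroluk/

The stem for 'tooth' ends in [k] in [ʒɔroluk] but [g] in [ʒɔroluge].
But 'salt' keeps [g] in both environments ([riɣumeg], [riɣumege]), so there is no rule changing /g/ to [k] in isolation.
The underlying segment must be /k/; voiceless stops become voiced between vowels, yielding [g] there.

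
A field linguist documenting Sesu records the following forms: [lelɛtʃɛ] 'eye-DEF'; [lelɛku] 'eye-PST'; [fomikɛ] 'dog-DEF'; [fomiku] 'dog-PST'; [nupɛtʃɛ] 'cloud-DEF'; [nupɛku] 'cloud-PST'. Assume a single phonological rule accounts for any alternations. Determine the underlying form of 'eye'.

The stem for 'eye' ends in [tʃ] in [lelɛtʃɛ] but [k] in [lelɛku].
If /k/ were underlying and a rule turned it into [tʃ] before the DEF suffix, 'dog' would also alternate; but it has [k] in both [fomikɛ] and [fomiku].
Therefore /tʃ/ is basic and [k] is derived by depalatalization (palato-alveolar /tʃ/ becomes [k] when no front vowel follows).

/lelɛtʃ/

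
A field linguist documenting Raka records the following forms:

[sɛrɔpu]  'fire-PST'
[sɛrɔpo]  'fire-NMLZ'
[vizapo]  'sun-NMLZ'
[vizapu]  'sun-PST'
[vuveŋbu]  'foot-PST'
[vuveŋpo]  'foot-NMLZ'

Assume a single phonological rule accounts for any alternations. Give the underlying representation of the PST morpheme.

/-bu/

The PST suffix surfaces as [-bu] and [-pu], depending on the final segment of the stem.
By contrast the NMLZ suffix keeps its initial [p] throughout — that segment must be underlying.
So the underlying form is /-bu/, and voiced stops become voiceless after a vowel.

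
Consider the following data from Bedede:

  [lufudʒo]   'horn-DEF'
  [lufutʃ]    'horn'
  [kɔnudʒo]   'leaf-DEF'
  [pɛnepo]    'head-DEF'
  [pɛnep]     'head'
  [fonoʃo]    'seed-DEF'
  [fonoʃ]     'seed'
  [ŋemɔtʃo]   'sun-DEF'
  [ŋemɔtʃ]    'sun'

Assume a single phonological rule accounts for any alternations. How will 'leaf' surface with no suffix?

In [lufudʒo] and [lufutʃ] the final segment of 'horn' alternates: [dʒ] ~ [tʃ].
The stem 'sun' ([ŋemɔtʃo], [ŋemɔtʃ]) shows [tʃ] unchanged in both environments, so [tʃ] cannot be basic with [dʒ] derived before the DEF suffix.
The underlying segment must be /dʒ/; voiced obstruents become voiceless word-finally, yielding [tʃ] there.
From [kɔnudʒo] the stem 'leaf' is /kɔnudʒ/; word-finally this yields [kɔnutʃ].

[kɔnutʃ]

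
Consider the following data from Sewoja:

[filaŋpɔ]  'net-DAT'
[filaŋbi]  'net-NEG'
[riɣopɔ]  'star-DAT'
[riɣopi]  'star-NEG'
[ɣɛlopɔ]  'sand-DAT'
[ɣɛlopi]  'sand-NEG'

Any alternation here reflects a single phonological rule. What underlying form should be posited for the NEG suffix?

The NEG morpheme has two allomorphs, [-bi] and [-pi].
By contrast the DAT suffix keeps its initial [p] throughout — that segment must be underlying.
So the underlying form is /-bi/, and voiced stops become voiceless after a vowel.

/-bi/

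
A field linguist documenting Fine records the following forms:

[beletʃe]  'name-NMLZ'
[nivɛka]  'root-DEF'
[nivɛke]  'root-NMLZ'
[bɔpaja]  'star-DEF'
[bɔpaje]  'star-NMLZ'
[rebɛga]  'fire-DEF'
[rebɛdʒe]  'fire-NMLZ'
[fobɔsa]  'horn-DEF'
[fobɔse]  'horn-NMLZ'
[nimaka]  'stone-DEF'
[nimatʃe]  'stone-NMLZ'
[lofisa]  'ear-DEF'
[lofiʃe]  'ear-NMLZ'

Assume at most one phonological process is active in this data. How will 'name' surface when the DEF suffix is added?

[beleka]

In [nimaka] and [nimatʃe] the final segment of 'stone' alternates: [k] ~ [tʃ].
If /k/ were underlying and a rule turned it into [tʃ] before the NMLZ suffix, 'root' would also alternate; but it has [k] in both [nivɛka] and [nivɛke].
The underlying segment must be /tʃ/; palato-alveolar /tʃ/, /dʒ/ and /ʃ/ become [k], [g] and [s] when no front vowel follows, yielding [k] there.
From [beletʃe] the stem 'name' is /beletʃ/; when no front vowel follows this yields [beleka].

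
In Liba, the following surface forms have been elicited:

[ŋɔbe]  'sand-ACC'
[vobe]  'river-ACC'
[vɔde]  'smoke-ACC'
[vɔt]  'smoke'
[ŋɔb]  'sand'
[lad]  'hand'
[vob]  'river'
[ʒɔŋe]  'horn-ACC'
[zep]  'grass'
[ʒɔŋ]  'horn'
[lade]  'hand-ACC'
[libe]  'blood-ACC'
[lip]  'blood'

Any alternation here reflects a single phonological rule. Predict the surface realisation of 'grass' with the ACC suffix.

[zebe]

The stem for 'blood' ends in [p] in [lip] but [b] in [libe].
If /b/ were underlying and a rule turned it into [p] in isolation, 'sand' would also alternate; but it has [b] in both [ŋɔb] and [ŋɔbe].
So /p/ is underlying, and a rule of intervocalic voicing — voiceless stops become voiced between vowels — gives [b].
From [zep] the stem 'grass' is /zep/; between vowels this yields [zebe].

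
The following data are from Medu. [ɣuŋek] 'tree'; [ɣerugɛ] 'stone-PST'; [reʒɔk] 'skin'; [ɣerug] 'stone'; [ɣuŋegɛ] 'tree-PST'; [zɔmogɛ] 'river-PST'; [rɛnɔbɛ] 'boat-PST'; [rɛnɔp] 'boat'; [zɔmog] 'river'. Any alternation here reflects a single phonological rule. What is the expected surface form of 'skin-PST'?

[reʒɔgɛ]

The root 'tree' surfaces as [ɣuŋegɛ] and [ɣuŋek], with a stem-final [g] ~ [k] alternation.
But 'stone' keeps [g] in both environments ([ɣerugɛ], [ɣerug]), so there is no rule changing /g/ to [k] in isolation.
So /k/ is underlying, and a rule of intervocalic voicing — voiceless stops become voiced between vowels — gives [g].
The one attested form of 'skin', [reʒɔk], shows underlying /reʒɔk/. Applying the same rule between vowels gives [reʒɔgɛ].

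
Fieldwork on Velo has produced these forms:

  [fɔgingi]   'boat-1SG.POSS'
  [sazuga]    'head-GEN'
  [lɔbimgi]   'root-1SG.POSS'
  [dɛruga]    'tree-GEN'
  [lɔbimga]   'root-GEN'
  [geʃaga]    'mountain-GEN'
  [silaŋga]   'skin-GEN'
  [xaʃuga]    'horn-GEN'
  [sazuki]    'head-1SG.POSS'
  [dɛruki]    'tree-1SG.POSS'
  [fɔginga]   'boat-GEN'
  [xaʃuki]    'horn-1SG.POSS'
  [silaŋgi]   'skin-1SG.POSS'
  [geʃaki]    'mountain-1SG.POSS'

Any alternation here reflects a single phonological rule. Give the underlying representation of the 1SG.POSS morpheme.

/-ki/

The 1SG.POSS morpheme has two allomorphs, [-gi] and [-ki].
The GEN suffix, which begins with [g], is invariant after every stem; so [g] is not altered by any rule here.
So the underlying form is /-ki/, and voiceless stops become voiced after a nasal.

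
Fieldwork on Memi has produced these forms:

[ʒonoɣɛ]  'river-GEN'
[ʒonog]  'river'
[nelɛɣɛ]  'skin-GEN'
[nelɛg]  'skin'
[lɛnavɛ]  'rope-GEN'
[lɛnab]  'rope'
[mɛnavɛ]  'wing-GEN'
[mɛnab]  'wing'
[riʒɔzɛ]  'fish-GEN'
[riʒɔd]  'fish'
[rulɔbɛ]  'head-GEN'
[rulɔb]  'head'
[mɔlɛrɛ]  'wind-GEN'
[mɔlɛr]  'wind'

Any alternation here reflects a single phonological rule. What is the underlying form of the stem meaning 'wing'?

/mɛnav/

'wing' shows [v] ~ [b] at the end of the stem ([mɛnavɛ] vs [mɛnab]).
But 'head' keeps [b] in both environments ([rulɔbɛ], [rulɔb]), so there is no rule changing /b/ to [v] before the GEN suffix.
So /v/ is underlying, and a rule of word-final hardening — voiced fricatives become stops word-finally — gives [b].
Hence 'wing' is /mɛnav/ underlyingly.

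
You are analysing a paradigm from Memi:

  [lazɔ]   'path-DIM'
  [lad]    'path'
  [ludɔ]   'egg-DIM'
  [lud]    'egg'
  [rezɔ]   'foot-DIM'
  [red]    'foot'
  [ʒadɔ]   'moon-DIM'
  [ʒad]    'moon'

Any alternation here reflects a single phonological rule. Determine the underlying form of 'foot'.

The root 'foot' surfaces as [rezɔ] and [red], with a stem-final [z] ~ [d] alternation.
The stem 'moon' ([ʒadɔ], [ʒad]) shows [d] unchanged in both environments, so [d] cannot be basic with [z] derived before the DIM suffix.
Therefore /z/ is basic and [d] is derived by word-final hardening (voiced fricatives become stops word-finally).
The underlying form of 'foot' is therefore /rez/.

/rez/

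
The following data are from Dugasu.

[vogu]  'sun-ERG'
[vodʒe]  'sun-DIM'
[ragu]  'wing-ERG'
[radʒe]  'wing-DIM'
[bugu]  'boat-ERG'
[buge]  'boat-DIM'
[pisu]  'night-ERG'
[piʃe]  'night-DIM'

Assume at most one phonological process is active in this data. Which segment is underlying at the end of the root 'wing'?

'wing' shows [g] ~ [dʒ] at the end of the stem ([ragu] vs [radʒe]).
The stem 'boat' ([bugu], [buge]) shows [g] unchanged in both environments, so [g] cannot be basic with [dʒ] derived before the DIM suffix.
The alternation reflects depalatalization: palato-alveolar /dʒ/ and /ʃ/ become [g] and [s] when no front vowel follows. /dʒ/ is underlying.

/dʒ/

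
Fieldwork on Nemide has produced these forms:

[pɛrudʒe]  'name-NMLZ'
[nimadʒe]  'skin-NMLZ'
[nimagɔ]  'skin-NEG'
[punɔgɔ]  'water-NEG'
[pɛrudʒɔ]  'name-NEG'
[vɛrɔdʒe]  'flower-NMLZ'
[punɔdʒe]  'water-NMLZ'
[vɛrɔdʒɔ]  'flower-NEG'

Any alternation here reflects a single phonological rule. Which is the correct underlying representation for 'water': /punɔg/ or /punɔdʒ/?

/punɔg/

The root 'water' surfaces as [punɔgɔ] and [punɔdʒe], with a stem-final [g] ~ [dʒ] alternation.
But 'flower' keeps [dʒ] in both environments ([vɛrɔdʒɔ], [vɛrɔdʒe]), so there is no rule changing /dʒ/ to [g] before the NEG suffix.
So /g/ is underlying, and a rule of palatalization before a front vowel — /g/ becomes palato-alveolar [dʒ] before a front vowel — gives [dʒ].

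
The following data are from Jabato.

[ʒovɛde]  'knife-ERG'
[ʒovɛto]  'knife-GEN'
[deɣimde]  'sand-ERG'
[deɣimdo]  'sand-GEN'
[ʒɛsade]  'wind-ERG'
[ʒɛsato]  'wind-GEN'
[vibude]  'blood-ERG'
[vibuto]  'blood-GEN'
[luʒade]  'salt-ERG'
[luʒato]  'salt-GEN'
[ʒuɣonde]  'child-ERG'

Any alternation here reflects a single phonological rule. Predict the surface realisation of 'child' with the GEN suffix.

The GEN suffix surfaces as [-do] and [-to], depending on the final segment of the stem.
By contrast the ERG suffix keeps its initial [d] throughout — that segment must be underlying.
The GEN suffix is therefore /-to/ underlyingly, with post-nasal voicing: voiceless stops become voiced after a nasal.
After 'child', which ends in a nasal, the suffix surfaces as [-do], giving [ʒuɣondo].

[ʒuɣondo]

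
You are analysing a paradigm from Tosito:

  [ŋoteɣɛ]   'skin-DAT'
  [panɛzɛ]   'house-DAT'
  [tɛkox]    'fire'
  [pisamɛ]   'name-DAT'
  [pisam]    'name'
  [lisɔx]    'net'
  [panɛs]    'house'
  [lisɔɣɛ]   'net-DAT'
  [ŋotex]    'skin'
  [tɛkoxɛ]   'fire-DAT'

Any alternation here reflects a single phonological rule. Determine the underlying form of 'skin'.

In [ŋotex] and [ŋoteɣɛ] the final segment of 'skin' alternates: [x] ~ [ɣ].
If /x/ were underlying and a rule turned it into [ɣ] before the DAT suffix, 'fire' would also alternate; but it has [x] in both [tɛkox] and [tɛkoxɛ].
So /ɣ/ is underlying, and a rule of word-final obstruent devoicing — voiced obstruents become voiceless word-finally — gives [x].
So 'skin' = /ŋoteɣ/.

/ŋoteɣ/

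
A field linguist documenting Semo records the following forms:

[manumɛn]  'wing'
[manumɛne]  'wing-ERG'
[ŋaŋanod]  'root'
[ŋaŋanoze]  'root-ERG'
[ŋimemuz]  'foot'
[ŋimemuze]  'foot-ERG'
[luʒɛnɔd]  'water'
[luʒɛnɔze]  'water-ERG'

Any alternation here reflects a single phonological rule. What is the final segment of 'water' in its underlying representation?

/d/

In [luʒɛnɔd] and [luʒɛnɔze] the final segment of 'water' alternates: [d] ~ [z].
But 'foot' keeps [z] in both environments ([ŋimemuz], [ŋimemuze]), so there is no rule changing /z/ to [d] in isolation.
The underlying segment must be /d/; voiced stops become fricatives between vowels, yielding [z] there.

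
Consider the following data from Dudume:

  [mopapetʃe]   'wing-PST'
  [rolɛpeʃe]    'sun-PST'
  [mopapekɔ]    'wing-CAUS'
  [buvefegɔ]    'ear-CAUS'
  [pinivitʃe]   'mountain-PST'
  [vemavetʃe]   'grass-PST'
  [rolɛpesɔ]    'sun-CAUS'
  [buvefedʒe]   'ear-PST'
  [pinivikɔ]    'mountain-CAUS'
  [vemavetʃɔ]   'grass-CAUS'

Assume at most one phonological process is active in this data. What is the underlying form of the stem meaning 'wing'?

The root 'wing' surfaces as [mopapekɔ] and [mopapetʃe], with a stem-final [k] ~ [tʃ] alternation.
But 'grass' keeps [tʃ] in both environments ([vemavetʃɔ], [vemavetʃe]), so there is no rule changing /tʃ/ to [k] before the CAUS suffix.
So /k/ is underlying, and a rule of palatalization before a front vowel — /k/, /g/ and /s/ become palato-alveolar [tʃ], [dʒ] and [ʃ] before a front vowel — gives [tʃ].

/mopapek/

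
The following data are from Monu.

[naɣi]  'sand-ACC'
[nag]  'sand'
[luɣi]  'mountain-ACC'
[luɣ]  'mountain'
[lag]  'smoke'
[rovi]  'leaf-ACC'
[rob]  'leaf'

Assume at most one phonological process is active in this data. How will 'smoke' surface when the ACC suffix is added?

The root 'sand' surfaces as [naɣi] and [nag], with a stem-final [ɣ] ~ [g] alternation.
The stem 'mountain' ([luɣi], [luɣ]) shows [ɣ] unchanged in both environments, so [ɣ] cannot be basic with [g] derived in isolation.
Therefore /g/ is basic and [ɣ] is derived by intervocalic spirantization (voiced stops become fricatives between vowels).
From [lag] the stem 'smoke' is /lag/; between vowels this yields [laɣi].

[laɣi]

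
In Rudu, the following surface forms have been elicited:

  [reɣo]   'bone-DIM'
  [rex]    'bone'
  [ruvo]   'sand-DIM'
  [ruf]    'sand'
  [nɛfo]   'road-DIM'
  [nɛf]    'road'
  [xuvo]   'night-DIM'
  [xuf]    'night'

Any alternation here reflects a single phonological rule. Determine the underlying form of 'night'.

/xuv/

The root 'night' surfaces as [xuvo] and [xuf], with a stem-final [v] ~ [f] alternation.
But 'road' keeps [f] in both environments ([nɛfo], [nɛf]), so there is no rule changing /f/ to [v] before the DIM suffix.
Therefore /v/ is basic and [f] is derived by word-final obstruent devoicing (voiced obstruents become voiceless word-finally).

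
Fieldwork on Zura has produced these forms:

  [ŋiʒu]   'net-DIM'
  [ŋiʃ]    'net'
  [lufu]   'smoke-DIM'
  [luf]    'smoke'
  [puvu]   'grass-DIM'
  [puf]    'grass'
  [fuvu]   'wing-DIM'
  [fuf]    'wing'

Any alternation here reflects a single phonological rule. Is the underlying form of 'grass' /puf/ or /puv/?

/puv/

In [puvu] and [puf] the final segment of 'grass' alternates: [v] ~ [f].
If /f/ were underlying and a rule turned it into [v] before the DIM suffix, 'smoke' would also alternate; but it has [f] in both [lufu] and [luf].
The underlying segment must be /v/; voiced obstruents become voiceless word-finally, yielding [f] there.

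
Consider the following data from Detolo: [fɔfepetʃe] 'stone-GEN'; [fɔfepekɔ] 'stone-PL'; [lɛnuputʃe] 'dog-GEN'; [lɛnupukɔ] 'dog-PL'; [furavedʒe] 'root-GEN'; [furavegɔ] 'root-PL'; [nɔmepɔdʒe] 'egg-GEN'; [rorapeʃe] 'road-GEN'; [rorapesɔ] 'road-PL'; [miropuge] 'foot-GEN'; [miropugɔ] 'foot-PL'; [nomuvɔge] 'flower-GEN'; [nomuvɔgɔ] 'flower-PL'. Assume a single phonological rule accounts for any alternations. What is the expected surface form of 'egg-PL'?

[nɔmepɔgɔ]

In [furavedʒe] and [furavegɔ] the final segment of 'root' alternates: [dʒ] ~ [g].
Compare 'flower', with invariant [g] in [nomuvɔge] and [nomuvɔgɔ]: an analysis with underlying /g/ and a rule producing [dʒ] before the GEN suffix would wrongly predict alternation here too.
Therefore /dʒ/ is basic and [g] is derived by depalatalization (palato-alveolar /tʃ/, /dʒ/ and /ʃ/ become [k], [g] and [s] when no front vowel follows).
The one attested form of 'egg', [nɔmepɔdʒe], shows underlying /nɔmepɔdʒ/. Applying the same rule when no front vowel follows gives [nɔmepɔgɔ].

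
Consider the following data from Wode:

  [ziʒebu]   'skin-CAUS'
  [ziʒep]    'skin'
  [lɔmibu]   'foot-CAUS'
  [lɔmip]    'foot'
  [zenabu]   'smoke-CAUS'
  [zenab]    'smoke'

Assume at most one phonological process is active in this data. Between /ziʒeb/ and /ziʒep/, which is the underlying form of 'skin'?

The root 'skin' surfaces as [ziʒebu] and [ziʒep], with a stem-final [b] ~ [p] alternation.
If /b/ were underlying and a rule turned it into [p] in isolation, 'smoke' would also alternate; but it has [b] in both [zenabu] and [zenab].
The alternation reflects intervocalic voicing: voiceless stops become voiced between vowels. /p/ is underlying.

/ziʒep/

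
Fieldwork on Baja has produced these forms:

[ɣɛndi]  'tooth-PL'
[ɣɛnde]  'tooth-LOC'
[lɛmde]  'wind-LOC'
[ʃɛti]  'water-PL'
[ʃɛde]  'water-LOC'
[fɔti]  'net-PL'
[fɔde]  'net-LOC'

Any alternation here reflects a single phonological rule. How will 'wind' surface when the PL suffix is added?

The PL morpheme has two allomorphs, [-di] and [-ti].
By contrast the LOC suffix keeps its initial [d] throughout — that segment must be underlying.
The PL suffix is therefore /-ti/ underlyingly, with post-nasal voicing: voiceless stops become voiced after a nasal.
After 'wind', which ends in a nasal, the suffix surfaces as [-di], giving [lɛmdi].

[lɛmdi]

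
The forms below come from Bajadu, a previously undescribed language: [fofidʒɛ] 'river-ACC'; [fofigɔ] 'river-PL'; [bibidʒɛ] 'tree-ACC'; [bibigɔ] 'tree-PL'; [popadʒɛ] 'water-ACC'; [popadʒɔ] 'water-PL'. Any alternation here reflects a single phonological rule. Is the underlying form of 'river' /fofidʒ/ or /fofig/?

/fofig/

In [fofidʒɛ] and [fofigɔ] the final segment of 'river' alternates: [dʒ] ~ [g].
Compare 'water', with invariant [dʒ] in [popadʒɛ] and [popadʒɔ]: an analysis with underlying /dʒ/ and a rule producing [g] before the PL suffix would wrongly predict alternation here too.
So /g/ is underlying, and a rule of palatalization before a front vowel — /g/ becomes palato-alveolar [dʒ] before a front vowel — gives [dʒ].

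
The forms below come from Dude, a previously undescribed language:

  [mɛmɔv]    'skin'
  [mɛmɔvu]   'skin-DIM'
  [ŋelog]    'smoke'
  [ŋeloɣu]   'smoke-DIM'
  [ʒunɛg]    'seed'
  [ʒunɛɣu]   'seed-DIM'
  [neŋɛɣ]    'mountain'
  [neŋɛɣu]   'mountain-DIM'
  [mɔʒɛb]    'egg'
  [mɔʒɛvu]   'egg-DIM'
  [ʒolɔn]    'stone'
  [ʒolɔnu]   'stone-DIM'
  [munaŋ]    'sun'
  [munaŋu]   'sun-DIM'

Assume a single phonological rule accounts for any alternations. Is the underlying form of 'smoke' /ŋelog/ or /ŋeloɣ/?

/ŋelog/

'smoke' shows [g] ~ [ɣ] at the end of the stem ([ŋelog] vs [ŋeloɣu]).
But 'mountain' keeps [ɣ] in both environments ([neŋɛɣ], [neŋɛɣu]), so there is no rule changing /ɣ/ to [g] in isolation.
The underlying segment must be /g/; voiced stops become fricatives between vowels, yielding [ɣ] there.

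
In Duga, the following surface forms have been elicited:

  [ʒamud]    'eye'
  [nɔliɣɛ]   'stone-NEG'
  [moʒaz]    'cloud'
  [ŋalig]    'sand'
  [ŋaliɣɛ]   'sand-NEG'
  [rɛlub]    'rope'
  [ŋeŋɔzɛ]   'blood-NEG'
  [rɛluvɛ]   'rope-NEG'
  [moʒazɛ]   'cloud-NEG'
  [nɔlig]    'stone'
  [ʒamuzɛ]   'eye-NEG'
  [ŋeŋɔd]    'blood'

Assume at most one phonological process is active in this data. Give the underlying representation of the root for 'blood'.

/ŋeŋɔd/

The root 'blood' surfaces as [ŋeŋɔd] and [ŋeŋɔzɛ], with a stem-final [d] ~ [z] alternation.
If /z/ were underlying and a rule turned it into [d] in isolation, 'cloud' would also alternate; but it has [z] in both [moʒaz] and [moʒazɛ].
Therefore /d/ is basic and [z] is derived by intervocalic spirantization (voiced stops become fricatives between vowels).
So 'blood' = /ŋeŋɔd/.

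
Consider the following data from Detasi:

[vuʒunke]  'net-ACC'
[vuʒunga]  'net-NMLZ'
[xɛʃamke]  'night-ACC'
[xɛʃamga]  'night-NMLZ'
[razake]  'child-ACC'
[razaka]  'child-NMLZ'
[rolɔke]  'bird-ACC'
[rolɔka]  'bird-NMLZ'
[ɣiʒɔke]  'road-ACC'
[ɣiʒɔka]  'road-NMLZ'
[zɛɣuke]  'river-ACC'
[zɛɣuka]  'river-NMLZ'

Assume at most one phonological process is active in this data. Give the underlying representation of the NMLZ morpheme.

/-ga/

The NMLZ suffix surfaces as [-ga] and [-ka], depending on the final segment of the stem.
By contrast the ACC suffix keeps its initial [k] throughout — that segment must be underlying.
So the underlying form is /-ga/, and voiced stops become voiceless after a vowel.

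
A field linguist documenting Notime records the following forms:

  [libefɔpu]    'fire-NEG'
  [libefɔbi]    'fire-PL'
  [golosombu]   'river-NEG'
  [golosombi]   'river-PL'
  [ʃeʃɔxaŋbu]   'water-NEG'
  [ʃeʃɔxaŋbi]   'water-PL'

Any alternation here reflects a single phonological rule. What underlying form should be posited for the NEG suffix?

The NEG morpheme has two allomorphs, [-bu] and [-pu].
The PL suffix, which begins with [b], is invariant after every stem; so [b] is not altered by any rule here.
The NEG suffix is therefore /-pu/ underlyingly, with post-nasal voicing: voiceless stops become voiced after a nasal.

/-pu/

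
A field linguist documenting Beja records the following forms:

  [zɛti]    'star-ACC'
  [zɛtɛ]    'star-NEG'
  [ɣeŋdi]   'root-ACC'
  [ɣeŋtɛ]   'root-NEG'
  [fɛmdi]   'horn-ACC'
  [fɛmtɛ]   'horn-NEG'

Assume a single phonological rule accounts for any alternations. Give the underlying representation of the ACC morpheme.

/-di/

The ACC suffix surfaces as [-di] and [-ti], depending on the final segment of the stem.
By contrast the NEG suffix keeps its initial [t] throughout — that segment must be underlying.
So the underlying form is /-di/, and voiced stops become voiceless after a vowel.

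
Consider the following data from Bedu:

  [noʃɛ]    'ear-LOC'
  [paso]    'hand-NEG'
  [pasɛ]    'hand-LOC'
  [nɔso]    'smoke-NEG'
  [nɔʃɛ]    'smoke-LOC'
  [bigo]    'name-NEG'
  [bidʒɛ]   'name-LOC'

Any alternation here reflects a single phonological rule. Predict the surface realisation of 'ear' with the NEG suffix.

[noso]

In [nɔso] and [nɔʃɛ] the final segment of 'smoke' alternates: [s] ~ [ʃ].
But 'hand' keeps [s] in both environments ([paso], [pasɛ]), so there is no rule changing /s/ to [ʃ] before the LOC suffix.
The underlying segment must be /ʃ/; palato-alveolar /dʒ/ and /ʃ/ become [g] and [s] when no front vowel follows, yielding [s] there.
The one attested form of 'ear', [noʃɛ], shows underlying /noʃ/. Applying the same rule when no front vowel follows gives [noso].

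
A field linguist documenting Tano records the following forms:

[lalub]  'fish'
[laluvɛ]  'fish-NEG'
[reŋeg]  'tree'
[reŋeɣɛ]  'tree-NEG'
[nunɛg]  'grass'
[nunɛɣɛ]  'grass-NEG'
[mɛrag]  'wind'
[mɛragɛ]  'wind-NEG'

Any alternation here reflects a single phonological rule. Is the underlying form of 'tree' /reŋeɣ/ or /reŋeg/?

/reŋeɣ/

'tree' shows [g] ~ [ɣ] at the end of the stem ([reŋeg] vs [reŋeɣɛ]).
If /g/ were underlying and a rule turned it into [ɣ] before the NEG suffix, 'wind' would also alternate; but it has [g] in both [mɛrag] and [mɛragɛ].
The alternation reflects word-final hardening: voiced fricatives become stops word-finally. /ɣ/ is underlying.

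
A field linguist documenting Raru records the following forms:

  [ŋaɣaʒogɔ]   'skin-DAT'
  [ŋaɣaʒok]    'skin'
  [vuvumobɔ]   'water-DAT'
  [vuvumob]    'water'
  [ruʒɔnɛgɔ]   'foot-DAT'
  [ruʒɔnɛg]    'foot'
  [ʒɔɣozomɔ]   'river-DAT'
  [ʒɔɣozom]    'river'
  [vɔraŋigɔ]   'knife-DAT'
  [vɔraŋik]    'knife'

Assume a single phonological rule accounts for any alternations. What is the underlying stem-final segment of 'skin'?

/k/

The root 'skin' surfaces as [ŋaɣaʒogɔ] and [ŋaɣaʒok], with a stem-final [g] ~ [k] alternation.
If /g/ were underlying and a rule turned it into [k] in isolation, 'foot' would also alternate; but it has [g] in both [ruʒɔnɛgɔ] and [ruʒɔnɛg].
The alternation reflects intervocalic voicing: voiceless stops become voiced between vowels. /k/ is underlying.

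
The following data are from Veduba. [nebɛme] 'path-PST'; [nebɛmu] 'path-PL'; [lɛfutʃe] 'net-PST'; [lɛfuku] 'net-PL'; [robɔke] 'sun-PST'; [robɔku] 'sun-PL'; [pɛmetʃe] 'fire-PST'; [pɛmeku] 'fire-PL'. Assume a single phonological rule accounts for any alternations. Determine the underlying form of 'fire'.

'fire' shows [tʃ] ~ [k] at the end of the stem ([pɛmetʃe] vs [pɛmeku]).
The stem 'sun' ([robɔke], [robɔku]) shows [k] unchanged in both environments, so [k] cannot be basic with [tʃ] derived before the PST suffix.
The underlying segment must be /tʃ/; palato-alveolar /tʃ/ becomes [k] when no front vowel follows, yielding [k] there.

/pɛmetʃ/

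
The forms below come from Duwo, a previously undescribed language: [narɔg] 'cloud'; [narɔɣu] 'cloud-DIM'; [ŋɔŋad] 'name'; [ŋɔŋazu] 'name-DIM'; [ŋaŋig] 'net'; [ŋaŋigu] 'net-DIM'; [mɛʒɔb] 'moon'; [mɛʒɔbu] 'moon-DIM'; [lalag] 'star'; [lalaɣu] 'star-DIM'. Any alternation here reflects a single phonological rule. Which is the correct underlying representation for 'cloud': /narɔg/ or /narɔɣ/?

'cloud' shows [g] ~ [ɣ] at the end of the stem ([narɔg] vs [narɔɣu]).
The stem 'net' ([ŋaŋig], [ŋaŋigu]) shows [g] unchanged in both environments, so [g] cannot be basic with [ɣ] derived before the DIM suffix.
The underlying segment must be /ɣ/; voiced fricatives become stops word-finally, yielding [g] there.

/narɔɣ/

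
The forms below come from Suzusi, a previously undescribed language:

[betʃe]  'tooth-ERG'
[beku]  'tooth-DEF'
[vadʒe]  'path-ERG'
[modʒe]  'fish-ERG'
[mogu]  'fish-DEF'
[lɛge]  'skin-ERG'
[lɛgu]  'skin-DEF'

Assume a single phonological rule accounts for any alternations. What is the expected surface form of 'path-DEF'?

[vagu]

'fish' shows [dʒ] ~ [g] at the end of the stem ([modʒe] vs [mogu]).
Compare 'skin', with invariant [g] in [lɛge] and [lɛgu]: an analysis with underlying /g/ and a rule producing [dʒ] before the ERG suffix would wrongly predict alternation here too.
So /dʒ/ is underlying, and a rule of depalatalization — palato-alveolar /tʃ/ and /dʒ/ become [k] and [g] when no front vowel follows — gives [g].
From [vadʒe] the stem 'path' is /vadʒ/; when no front vowel follows this yields [vagu].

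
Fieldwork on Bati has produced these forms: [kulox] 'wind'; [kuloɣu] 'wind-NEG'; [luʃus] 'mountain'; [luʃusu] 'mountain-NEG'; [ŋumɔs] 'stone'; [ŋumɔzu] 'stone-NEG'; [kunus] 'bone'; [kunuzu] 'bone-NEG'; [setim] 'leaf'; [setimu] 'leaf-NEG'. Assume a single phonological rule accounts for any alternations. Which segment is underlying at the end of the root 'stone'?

The stem for 'stone' ends in [s] in [ŋumɔs] but [z] in [ŋumɔzu].
The stem 'mountain' ([luʃus], [luʃusu]) shows [s] unchanged in both environments, so [s] cannot be basic with [z] derived before the NEG suffix.
The alternation reflects word-final obstruent devoicing: voiced obstruents become voiceless word-finally. /z/ is underlying.

/z/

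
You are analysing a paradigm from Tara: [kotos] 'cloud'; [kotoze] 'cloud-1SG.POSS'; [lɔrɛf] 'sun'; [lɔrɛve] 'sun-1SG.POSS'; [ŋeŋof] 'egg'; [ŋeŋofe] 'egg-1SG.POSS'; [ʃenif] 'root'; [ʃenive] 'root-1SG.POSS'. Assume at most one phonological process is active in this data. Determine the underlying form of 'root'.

/ʃeniv/

The stem for 'root' ends in [f] in [ʃenif] but [v] in [ʃenive].
If /f/ were underlying and a rule turned it into [v] before the 1SG.POSS suffix, 'egg' would also alternate; but it has [f] in both [ŋeŋof] and [ŋeŋofe].
Therefore /v/ is basic and [f] is derived by word-final obstruent devoicing (voiced obstruents become voiceless word-finally).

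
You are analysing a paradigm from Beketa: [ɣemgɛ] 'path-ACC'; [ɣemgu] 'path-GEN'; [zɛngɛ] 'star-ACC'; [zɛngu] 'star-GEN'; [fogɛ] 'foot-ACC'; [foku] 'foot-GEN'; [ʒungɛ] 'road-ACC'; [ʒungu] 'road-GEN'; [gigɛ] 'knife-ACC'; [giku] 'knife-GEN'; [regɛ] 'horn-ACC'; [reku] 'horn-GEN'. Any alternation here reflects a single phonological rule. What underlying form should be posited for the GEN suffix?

The GEN suffix surfaces as [-gu] and [-ku], depending on the final segment of the stem.
By contrast the ACC suffix keeps its initial [g] throughout — that segment must be underlying.
The GEN suffix is therefore /-ku/ underlyingly, with post-nasal voicing: voiceless stops become voiced after a nasal.

/-ku/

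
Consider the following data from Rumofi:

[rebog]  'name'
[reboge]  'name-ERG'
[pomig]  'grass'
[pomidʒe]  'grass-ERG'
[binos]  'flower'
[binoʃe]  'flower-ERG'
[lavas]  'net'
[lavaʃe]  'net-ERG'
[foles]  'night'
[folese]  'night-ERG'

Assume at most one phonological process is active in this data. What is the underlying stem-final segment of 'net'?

'net' shows [s] ~ [ʃ] at the end of the stem ([lavas] vs [lavaʃe]).
The stem 'night' ([foles], [folese]) shows [s] unchanged in both environments, so [s] cannot be basic with [ʃ] derived before the ERG suffix.
So /ʃ/ is underlying, and a rule of depalatalization — palato-alveolar /dʒ/ and /ʃ/ become [g] and [s] when no front vowel follows — gives [s].

/ʃ/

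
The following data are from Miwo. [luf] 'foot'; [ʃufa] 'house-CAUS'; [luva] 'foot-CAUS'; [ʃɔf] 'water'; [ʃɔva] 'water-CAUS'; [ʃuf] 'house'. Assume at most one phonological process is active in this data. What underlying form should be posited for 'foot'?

/luv/

The stem for 'foot' ends in [v] in [luva] but [f] in [luf].
If /f/ were underlying and a rule turned it into [v] before the CAUS suffix, 'house' would also alternate; but it has [f] in both [ʃufa] and [ʃuf].
The alternation reflects word-final obstruent devoicing: voiced obstruents become voiceless word-finally. /v/ is underlying.
The underlying form of 'foot' is therefore /luv/.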